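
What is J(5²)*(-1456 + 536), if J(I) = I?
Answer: -23000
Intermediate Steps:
J(5²)*(-1456 + 536) = 5²*(-1456 + 536) = 25*(-920) = -23000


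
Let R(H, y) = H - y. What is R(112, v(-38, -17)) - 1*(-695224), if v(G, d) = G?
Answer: 695374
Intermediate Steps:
R(112, v(-38, -17)) - 1*(-695224) = (112 - 1*(-38)) - 1*(-695224) = (112 + 38) + 695224 = 150 + 695224 = 695374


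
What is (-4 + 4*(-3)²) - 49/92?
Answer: 2895/92 ≈ 31.467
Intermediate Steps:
(-4 + 4*(-3)²) - 49/92 = (-4 + 4*9) - 49*1/92 = (-4 + 36) - 49/92 = 32 - 49/92 = 2895/92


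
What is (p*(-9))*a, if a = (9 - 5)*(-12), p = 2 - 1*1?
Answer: 432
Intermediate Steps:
p = 1 (p = 2 - 1 = 1)
a = -48 (a = 4*(-12) = -48)
(p*(-9))*a = (1*(-9))*(-48) = -9*(-48) = 432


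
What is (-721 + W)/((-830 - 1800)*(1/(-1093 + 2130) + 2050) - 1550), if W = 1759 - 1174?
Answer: 17629/699074435 ≈ 2.5218e-5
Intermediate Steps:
W = 585
(-721 + W)/((-830 - 1800)*(1/(-1093 + 2130) + 2050) - 1550) = (-721 + 585)/((-830 - 1800)*(1/(-1093 + 2130) + 2050) - 1550) = -136/(-2630*(1/1037 + 2050) - 1550) = -136/(-2630*2125851/1037 - 1550) = -136/(-5590988130/1037 - 1550) = -136/(-5592595480/1037) = -136*(-1037/5592595480) = 17629/699074435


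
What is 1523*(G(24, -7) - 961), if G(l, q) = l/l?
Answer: -1462080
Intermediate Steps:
G(l, q) = 1
1523*(G(24, -7) - 961) = 1523*(1 - 961) = 1523*(-960) = -1462080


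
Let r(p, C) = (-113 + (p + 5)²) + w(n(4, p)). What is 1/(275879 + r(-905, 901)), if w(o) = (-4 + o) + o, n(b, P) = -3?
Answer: 1/1085756 ≈ 9.2102e-7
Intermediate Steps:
w(o) = -4 + 2*o
r(p, C) = -123 + (5 + p)² (r(p, C) = (-113 + (p + 5)²) + (-4 + 2*(-3)) = (-113 + (5 + p)²) + (-4 - 6) = (-113 + (5 + p)²) - 10 = -123 + (5 + p)²)
1/(275879 + r(-905, 901)) = 1/(275879 + (-123 + (5 - 905)²)) = 1/(275879 + (-123 + (-900)²)) = 1/(275879 + (-123 + 810000)) = 1/(275879 + 809877) = 1/1085756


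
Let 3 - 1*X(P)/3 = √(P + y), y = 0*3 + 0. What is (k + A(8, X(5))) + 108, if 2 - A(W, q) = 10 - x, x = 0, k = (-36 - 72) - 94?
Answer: -102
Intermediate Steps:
y = 0 (y = 0 + 0 = 0)
k = -202 (k = -108 - 94 = -202)
X(P) = 9 - 3*√P (X(P) = 9 - 3*√(P + 0) = 9 - 3*√P)
A(W, q) = -8 (A(W, q) = 2 - (10 - 1*0) = 2 - (10 + 0) = 2 - 1*10 = 2 - 10 = -8)
(k + A(8, X(5))) + 108 = (-202 - 8) + 108 = -210 + 108 = -102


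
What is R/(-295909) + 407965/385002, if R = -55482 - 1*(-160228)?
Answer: 80393095693/113925556818 ≈ 0.70566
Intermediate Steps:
R = 104746 (R = -55482 + 160228 = 104746)
R/(-295909) + 407965/385002 = 104746/(-295909) + 407965/385002 = 104746*(-1/295909) + 407965*(1/385002) = -104746/295909 + 407965/385002 = 80393095693/113925556818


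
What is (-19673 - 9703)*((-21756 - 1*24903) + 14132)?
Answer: 955513152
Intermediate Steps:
(-19673 - 9703)*((-21756 - 1*24903) + 14132) = -29376*((-21756 - 24903) + 14132) = -29376*(-46659 + 14132) = -29376*(-32527) = 955513152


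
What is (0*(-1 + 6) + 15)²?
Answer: 225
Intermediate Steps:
(0*(-1 + 6) + 15)² = (0*5 + 15)² = (0 + 15)² = 15² = 225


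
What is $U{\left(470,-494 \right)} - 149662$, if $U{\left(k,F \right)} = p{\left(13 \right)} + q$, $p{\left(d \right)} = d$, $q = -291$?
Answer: $-149940$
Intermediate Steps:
$U{\left(k,F \right)} = -278$ ($U{\left(k,F \right)} = 13 - 291 = -278$)
$U{\left(470,-494 \right)} - 149662 = -278 - 149662 = -149940$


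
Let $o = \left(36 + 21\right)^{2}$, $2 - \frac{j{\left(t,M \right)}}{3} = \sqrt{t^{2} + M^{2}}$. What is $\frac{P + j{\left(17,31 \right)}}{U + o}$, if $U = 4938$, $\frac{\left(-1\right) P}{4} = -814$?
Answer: $\frac{3262}{8187} - \frac{25 \sqrt{2}}{2729} \approx 0.38548$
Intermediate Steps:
$P = 3256$ ($P = \left(-4\right) \left(-814\right) = 3256$)
$j{\left(t,M \right)} = 6 - 3 \sqrt{M^{2} + t^{2}}$ ($j{\left(t,M \right)} = 6 - 3 \sqrt{t^{2} + M^{2}} = 6 - 3 \sqrt{M^{2} + t^{2}}$)
$o = 3249$ ($o = 57^{2} = 3249$)
$\frac{P + j{\left(17,31 \right)}}{U + o} = \frac{3256 + \left(6 - 3 \sqrt{31^{2} + 17^{2}}\right)}{4938 + 3249} = \frac{3256 + \left(6 - 3 \sqrt{961 + 289}\right)}{8187} = \left(3256 + \left(6 - 3 \sqrt{1250}\right)\right) \frac{1}{8187} = \left(3256 + \left(6 - 3 \cdot 25 \sqrt{2}\right)\right) \frac{1}{8187} = \left(3256 + \left(6 - 75 \sqrt{2}\right)\right) \frac{1}{8187} = \left(3262 - 75 \sqrt{2}\right) \frac{1}{8187} = \frac{3262}{8187} - \frac{25 \sqrt{2}}{2729}$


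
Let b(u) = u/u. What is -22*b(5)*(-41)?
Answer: 902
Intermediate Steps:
b(u) = 1
-22*b(5)*(-41) = -22*1*(-41) = -22*(-41) = 902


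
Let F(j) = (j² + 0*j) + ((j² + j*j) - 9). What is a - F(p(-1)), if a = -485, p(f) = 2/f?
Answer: -488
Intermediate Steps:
F(j) = -9 + 3*j² (F(j) = (j² + 0) + ((j² + j²) - 9) = j² + (2*j² - 9) = j² + (-9 + 2*j²) = -9 + 3*j²)
a - F(p(-1)) = -485 - (-9 + 3*(2/(-1))²) = -485 - (-9 + 3*(2*(-1))²) = -485 - (-9 + 3*(-2)²) = -485 - (-9 + 3*4) = -485 - (-9 + 12) = -485 - 1*3 = -485 - 3 = -488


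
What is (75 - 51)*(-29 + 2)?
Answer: -648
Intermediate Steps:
(75 - 51)*(-29 + 2) = 24*(-27) = -648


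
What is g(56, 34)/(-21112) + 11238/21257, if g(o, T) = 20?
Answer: 2041651/3868774 ≈ 0.52773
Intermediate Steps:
g(56, 34)/(-21112) + 11238/21257 = 20/(-21112) + 11238/21257 = 20*(-1/21112) + 11238*(1/21257) = -5/5278 + 11238/21257 = 2041651/3868774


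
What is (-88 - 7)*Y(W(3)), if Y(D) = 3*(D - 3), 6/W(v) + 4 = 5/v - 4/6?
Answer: 1425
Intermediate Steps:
W(v) = 6/(-14/3 + 5/v) (W(v) = 6/(-4 + (5/v - 4/6)) = 6/(-4 + (5/v - 4*1/6)) = 6/(-4 + (5/v - 2/3)) = 6/(-4 + (-2/3 + 5/v)) = 6/(-14/3 + 5/v))
Y(D) = -9 + 3*D (Y(D) = 3*(-3 + D) = -9 + 3*D)
(-88 - 7)*Y(W(3)) = (-88 - 7)*(-9 + 3*(-18*3/(-15 + 14*3))) = -95*(-9 + 3*(-18*3/(-15 + 42))) = -95*(-9 + 3*(-18*3/27)) = -95*(-9 + 3*(-18*3*1/27)) = -95*(-9 + 3*(-2)) = -95*(-9 - 6) = -95*(-15) = 1425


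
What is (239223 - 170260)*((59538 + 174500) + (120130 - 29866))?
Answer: 22364838826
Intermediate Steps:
(239223 - 170260)*((59538 + 174500) + (120130 - 29866)) = 68963*(234038 + 90264) = 68963*324302 = 22364838826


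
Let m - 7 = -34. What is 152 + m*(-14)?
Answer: 530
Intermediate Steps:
m = -27 (m = 7 - 34 = -27)
152 + m*(-14) = 152 - 27*(-14) = 152 + 378 = 530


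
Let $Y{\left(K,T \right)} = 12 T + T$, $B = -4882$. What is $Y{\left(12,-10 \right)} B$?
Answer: $634660$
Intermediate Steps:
$Y{\left(K,T \right)} = 13 T$
$Y{\left(12,-10 \right)} B = 13 \left(-10\right) \left(-4882\right) = \left(-130\right) \left(-4882\right) = 634660$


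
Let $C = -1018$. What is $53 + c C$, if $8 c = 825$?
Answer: $- \frac{419713}{4} \approx -1.0493 \cdot 10^{5}$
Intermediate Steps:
$c = \frac{825}{8}$ ($c = \frac{1}{8} \cdot 825 = \frac{825}{8} \approx 103.13$)
$53 + c C = 53 + \frac{825}{8} \left(-1018\right) = 53 - \frac{419925}{4} = - \frac{419713}{4}$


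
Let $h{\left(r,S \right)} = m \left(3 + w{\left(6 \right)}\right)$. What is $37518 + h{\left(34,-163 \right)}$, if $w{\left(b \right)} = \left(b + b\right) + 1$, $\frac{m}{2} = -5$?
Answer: $37358$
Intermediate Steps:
$m = -10$ ($m = 2 \left(-5\right) = -10$)
$w{\left(b \right)} = 1 + 2 b$ ($w{\left(b \right)} = 2 b + 1 = 1 + 2 b$)
$h{\left(r,S \right)} = -160$ ($h{\left(r,S \right)} = - 10 \left(3 + \left(1 + 2 \cdot 6\right)\right) = - 10 \left(3 + \left(1 + 12\right)\right) = - 10 \left(3 + 13\right) = \left(-10\right) 16 = -160$)
$37518 + h{\left(34,-163 \right)} = 37518 - 160 = 37358$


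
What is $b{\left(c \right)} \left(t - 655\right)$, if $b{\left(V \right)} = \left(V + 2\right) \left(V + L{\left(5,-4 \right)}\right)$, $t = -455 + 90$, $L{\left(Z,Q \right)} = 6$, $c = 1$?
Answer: $-21420$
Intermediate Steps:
$t = -365$
$b{\left(V \right)} = \left(2 + V\right) \left(6 + V\right)$ ($b{\left(V \right)} = \left(V + 2\right) \left(V + 6\right) = \left(2 + V\right) \left(6 + V\right)$)
$b{\left(c \right)} \left(t - 655\right) = \left(12 + 1^{2} + 8 \cdot 1\right) \left(-365 - 655\right) = \left(12 + 1 + 8\right) \left(-1020\right) = 21 \left(-1020\right) = -21420$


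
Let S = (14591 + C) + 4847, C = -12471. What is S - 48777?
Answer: -41810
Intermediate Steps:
S = 6967 (S = (14591 - 12471) + 4847 = 2120 + 4847 = 6967)
S - 48777 = 6967 - 48777 = -41810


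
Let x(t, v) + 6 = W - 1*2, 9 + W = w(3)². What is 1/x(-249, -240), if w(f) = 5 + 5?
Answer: 1/83 ≈ 0.012048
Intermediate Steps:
w(f) = 10
W = 91 (W = -9 + 10² = -9 + 100 = 91)
x(t, v) = 83 (x(t, v) = -6 + (91 - 1*2) = -6 + (91 - 2) = -6 + 89 = 83)
1/x(-249, -240) = 1/83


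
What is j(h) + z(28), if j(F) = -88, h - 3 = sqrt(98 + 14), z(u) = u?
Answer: -60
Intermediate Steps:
h = 3 + 4*sqrt(7) (h = 3 + sqrt(98 + 14) = 3 + sqrt(112) = 3 + 4*sqrt(7) ≈ 13.583)
j(h) + z(28) = -88 + 28 = -60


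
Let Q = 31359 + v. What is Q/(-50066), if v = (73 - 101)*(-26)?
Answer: -32087/50066 ≈ -0.64089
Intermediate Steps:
v = 728 (v = -28*(-26) = 728)
Q = 32087 (Q = 31359 + 728 = 32087)
Q/(-50066) = 32087/(-50066) = 32087*(-1/50066) = -32087/50066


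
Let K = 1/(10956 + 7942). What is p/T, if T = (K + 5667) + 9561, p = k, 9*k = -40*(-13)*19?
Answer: 37342448/518001741 ≈ 0.072089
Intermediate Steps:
K = 1/18898 ≈ 5.2916e-5
k = 9880/9 (k = (-40*(-13)*19)/9 = (520*19)/9 = (1/9)*9880 = 9880/9 ≈ 1097.8)
p = 9880/9 ≈ 1097.8
T = 287778745/18898 (T = (1/18898 + 5667) + 9561 = 107094967/18898 + 9561 = 287778745/18898 ≈ 15228.)
p/T = 9880/(9*(287778745/18898)) = (9880/9)*(18898/287778745) = 37342448/518001741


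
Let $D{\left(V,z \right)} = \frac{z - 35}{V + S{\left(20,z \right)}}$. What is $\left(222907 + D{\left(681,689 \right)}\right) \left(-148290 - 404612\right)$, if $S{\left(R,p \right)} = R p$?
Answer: $- \frac{1782256806932462}{14461} \approx -1.2325 \cdot 10^{11}$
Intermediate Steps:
$D{\left(V,z \right)} = \frac{-35 + z}{V + 20 z}$ ($D{\left(V,z \right)} = \frac{z - 35}{V + 20 z} = \frac{-35 + z}{V + 20 z}$)
$\left(222907 + D{\left(681,689 \right)}\right) \left(-148290 - 404612\right) = \left(222907 + \frac{-35 + 689}{681 + 20 \cdot 689}\right) \left(-148290 - 404612\right) = \left(222907 + \frac{1}{681 + 13780} \cdot 654\right) \left(-552902\right) = \left(222907 + \frac{1}{14461} \cdot 654\right) \left(-552902\right) = \left(222907 + \frac{654}{14461}\right) \left(-552902\right) = \frac{3223458781}{14461} \left(-552902\right) = - \frac{1782256806932462}{14461}$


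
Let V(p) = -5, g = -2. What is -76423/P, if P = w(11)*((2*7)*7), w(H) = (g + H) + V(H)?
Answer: -76423/392 ≈ -194.96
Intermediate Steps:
w(H) = -7 + H (w(H) = (-2 + H) - 5 = -7 + H)
P = 392 (P = (-7 + 11)*((2*7)*7) = 4*(14*7) = 4*98 = 392)
-76423/P = -76423/392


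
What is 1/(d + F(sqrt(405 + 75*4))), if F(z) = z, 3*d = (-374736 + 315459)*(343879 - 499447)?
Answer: 1024622704/3149555056656814613 - sqrt(705)/9448665169970443839 ≈ 3.2532e-10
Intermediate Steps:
d = 3073868112 (d = ((-374736 + 315459)*(343879 - 499447))/3 = (-59277*(-155568))/3 = (1/3)*9221604336 = 3073868112)
1/(d + F(sqrt(405 + 75*4))) = 1/(3073868112 + sqrt(405 + 75*4)) = 1/(3073868112 + sqrt(405 + 300)) = 1/(3073868112 + sqrt(705))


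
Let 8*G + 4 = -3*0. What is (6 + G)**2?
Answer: 121/4 ≈ 30.250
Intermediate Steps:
G = -1/2 (G = -1/2 + (-3*0)/8 = -1/2 + (1/8)*0 = -1/2 + 0 = -1/2 ≈ -0.50000)
(6 + G)**2 = (6 - 1/2)**2 = (11/2)**2 = 121/4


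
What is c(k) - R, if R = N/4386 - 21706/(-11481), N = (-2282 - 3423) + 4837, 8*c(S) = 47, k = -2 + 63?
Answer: 6530311/1561416 ≈ 4.1823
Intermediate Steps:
k = 61
c(S) = 47/8 (c(S) = (⅛)*47 = 47/8)
N = -868 (N = -5705 + 4837 = -868)
R = 330376/195177 (R = -868/4386 - 21706/(-11481) = -868*1/4386 - 21706*(-1/11481) = -434/2193 + 21706/11481 = 330376/195177 ≈ 1.6927)
c(k) - R = 47/8 - 1*330376/195177 = 47/8 - 330376/195177 = 6530311/1561416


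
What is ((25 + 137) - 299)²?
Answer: 18769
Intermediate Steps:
((25 + 137) - 299)² = (162 - 299)² = (-137)² = 18769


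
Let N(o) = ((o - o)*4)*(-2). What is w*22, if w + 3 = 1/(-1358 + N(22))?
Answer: -44825/679 ≈ -66.016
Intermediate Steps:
N(o) = 0 (N(o) = (0*4)*(-2) = 0*(-2) = 0)
w = -4075/1358 (w = -3 + 1/(-1358 + 0) = -3 + 1/(-1358) = -3 - 1/1358 = -4075/1358 ≈ -3.0007)
w*22 = -4075/1358*22 = -44825/679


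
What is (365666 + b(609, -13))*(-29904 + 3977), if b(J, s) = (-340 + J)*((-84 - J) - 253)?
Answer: -2882874984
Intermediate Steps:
b(J, s) = (-340 + J)*(-337 - J)
(365666 + b(609, -13))*(-29904 + 3977) = (365666 + (114580 - 1*609**2 + 3*609))*(-29904 + 3977) = (365666 + (114580 - 1*370881 + 1827))*(-25927) = (365666 + (114580 - 370881 + 1827))*(-25927) = (365666 - 254474)*(-25927) = 111192*(-25927) = -2882874984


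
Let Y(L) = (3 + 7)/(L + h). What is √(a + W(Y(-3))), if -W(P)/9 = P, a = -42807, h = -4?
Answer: I*√2096913/7 ≈ 206.87*I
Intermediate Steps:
Y(L) = 10/(-4 + L) (Y(L) = (3 + 7)/(L - 4) = 10/(-4 + L))
W(P) = -9*P
√(a + W(Y(-3))) = √(-42807 - 90/(-4 - 3)) = √(-42807 - 90/(-7)) = √(-42807 - 90*(-1)/7) = √(-42807 - 9*(-10/7)) = √(-42807 + 90/7) = √(-299559/7) = I*√2096913/7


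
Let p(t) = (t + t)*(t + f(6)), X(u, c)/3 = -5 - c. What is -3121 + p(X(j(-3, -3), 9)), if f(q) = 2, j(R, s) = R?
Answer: 239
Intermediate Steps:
X(u, c) = -15 - 3*c (X(u, c) = 3*(-5 - c) = -15 - 3*c)
p(t) = 2*t*(2 + t) (p(t) = (t + t)*(t + 2) = (2*t)*(2 + t) = 2*t*(2 + t))
-3121 + p(X(j(-3, -3), 9)) = -3121 + 2*(-15 - 3*9)*(2 + (-15 - 3*9)) = -3121 + 2*(-15 - 27)*(2 + (-15 - 27)) = -3121 + 2*(-42)*(2 - 42) = -3121 + 2*(-42)*(-40) = -3121 + 3360 = 239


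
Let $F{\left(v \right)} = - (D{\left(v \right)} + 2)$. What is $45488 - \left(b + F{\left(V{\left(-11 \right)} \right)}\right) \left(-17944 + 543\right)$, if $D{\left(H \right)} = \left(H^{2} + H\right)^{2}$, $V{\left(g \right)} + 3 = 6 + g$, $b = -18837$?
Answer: $-382341487$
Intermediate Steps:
$V{\left(g \right)} = 3 + g$ ($V{\left(g \right)} = -3 + \left(6 + g\right) = 3 + g$)
$D{\left(H \right)} = \left(H + H^{2}\right)^{2}$
$F{\left(v \right)} = -2 - v^{2} \left(1 + v\right)^{2}$ ($F{\left(v \right)} = - (v^{2} \left(1 + v\right)^{2} + 2) = - (2 + v^{2} \left(1 + v\right)^{2}) = -2 - v^{2} \left(1 + v\right)^{2}$)
$45488 - \left(b + F{\left(V{\left(-11 \right)} \right)}\right) \left(-17944 + 543\right) = 45488 - \left(-18837 - \left(2 + \left(3 - 11\right)^{2} \left(1 + \left(3 - 11\right)\right)^{2}\right)\right) \left(-17944 + 543\right) = 45488 - \left(-18837 - \left(2 + \left(-8\right)^{2} \left(1 - 8\right)^{2}\right)\right) \left(-17401\right) = 45488 - \left(-18837 - \left(2 + 64 \left(-7\right)^{2}\right)\right) \left(-17401\right) = 45488 - \left(-18837 - \left(2 + 64 \cdot 49\right)\right) \left(-17401\right) = 45488 - \left(-18837 - 3138\right) \left(-17401\right) = 45488 - \left(-21975\right) \left(-17401\right) = 45488 - 382386975 = -382341487$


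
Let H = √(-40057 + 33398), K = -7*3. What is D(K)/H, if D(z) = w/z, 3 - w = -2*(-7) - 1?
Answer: -10*I*√6659/139839 ≈ -0.0058355*I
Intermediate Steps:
w = -10 (w = 3 - (-2*(-7) - 1) = 3 - (14 - 1) = 3 - 1*13 = 3 - 13 = -10)
K = -21
D(z) = -10/z
H = I*√6659 (H = √(-6659) = I*√6659 ≈ 81.603*I)
D(K)/H = (-10/(-21))/((I*√6659)) = (-10*(-1/21))*(-I*√6659/6659) = 10*(-I*√6659/6659)/21 = -10*I*√6659/139839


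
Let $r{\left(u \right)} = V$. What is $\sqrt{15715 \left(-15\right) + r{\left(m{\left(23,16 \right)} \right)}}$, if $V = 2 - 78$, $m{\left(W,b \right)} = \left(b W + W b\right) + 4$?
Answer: $i \sqrt{235801} \approx 485.59 i$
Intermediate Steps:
$m{\left(W,b \right)} = 4 + 2 W b$ ($m{\left(W,b \right)} = \left(W b + W b\right) + 4 = 2 W b + 4 = 4 + 2 W b$)
$V = -76$ ($V = 2 - 78 = -76$)
$r{\left(u \right)} = -76$
$\sqrt{15715 \left(-15\right) + r{\left(m{\left(23,16 \right)} \right)}} = \sqrt{15715 \left(-15\right) - 76} = \sqrt{-235725 - 76} = \sqrt{-235801} = i \sqrt{235801}$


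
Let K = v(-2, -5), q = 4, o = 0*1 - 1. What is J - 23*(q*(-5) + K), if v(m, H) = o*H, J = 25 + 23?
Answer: 393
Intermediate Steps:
J = 48
o = -1 (o = 0 - 1 = -1)
v(m, H) = -H
K = 5 (K = -1*(-5) = 5)
J - 23*(q*(-5) + K) = 48 - 23*(4*(-5) + 5) = 48 - 23*(-20 + 5) = 48 - 23*(-15) = 48 + 345 = 393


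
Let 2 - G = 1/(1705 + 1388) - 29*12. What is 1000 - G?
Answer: 2010451/3093 ≈ 650.00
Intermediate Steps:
G = 1082549/3093 (G = 2 - (1/(1705 + 1388) - 29*12) = 2 - (1/3093 - 1*348) = 2 - (1/3093 - 348) = 2 - 1*(-1076363/3093) = 2 + 1076363/3093 = 1082549/3093 ≈ 350.00)
1000 - G = 1000 - 1*1082549/3093 = 1000 - 1082549/3093 = 2010451/3093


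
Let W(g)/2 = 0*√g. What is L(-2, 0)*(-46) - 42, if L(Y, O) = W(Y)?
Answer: -42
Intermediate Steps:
W(g) = 0 (W(g) = 2*(0*√g) = 2*0 = 0)
L(Y, O) = 0
L(-2, 0)*(-46) - 42 = 0*(-46) - 42 = 0 - 42 = -42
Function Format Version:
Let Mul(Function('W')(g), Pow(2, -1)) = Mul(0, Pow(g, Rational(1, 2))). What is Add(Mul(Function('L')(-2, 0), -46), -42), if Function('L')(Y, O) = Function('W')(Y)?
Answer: -42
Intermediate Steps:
Function('W')(g) = 0 (Function('W')(g) = Mul(2, Mul(0, Pow(g, Rational(1, 2)))) = Mul(2, 0) = 0)
Function('L')(Y, O) = 0
Add(Mul(Function('L')(-2, 0), -46), -42) = Add(Mul(0, -46), -42) = Add(0, -42) = -42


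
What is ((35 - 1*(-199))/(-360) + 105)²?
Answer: 4355569/400 ≈ 10889.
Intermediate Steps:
((35 - 1*(-199))/(-360) + 105)² = ((35 + 199)*(-1/360) + 105)² = (234*(-1/360) + 105)² = (-13/20 + 105)² = (2087/20)² = 4355569/400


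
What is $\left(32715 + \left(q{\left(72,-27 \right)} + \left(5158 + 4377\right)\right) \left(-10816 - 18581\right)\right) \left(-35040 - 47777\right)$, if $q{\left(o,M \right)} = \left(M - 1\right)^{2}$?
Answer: $25119632392176$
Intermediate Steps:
$q{\left(o,M \right)} = \left(-1 + M\right)^{2}$
$\left(32715 + \left(q{\left(72,-27 \right)} + \left(5158 + 4377\right)\right) \left(-10816 - 18581\right)\right) \left(-35040 - 47777\right) = \left(32715 + \left(\left(-1 - 27\right)^{2} + \left(5158 + 4377\right)\right) \left(-10816 - 18581\right)\right) \left(-35040 - 47777\right) = \left(32715 + \left(\left(-28\right)^{2} + 9535\right) \left(-29397\right)\right) \left(-82817\right) = \left(32715 + \left(784 + 9535\right) \left(-29397\right)\right) \left(-82817\right) = \left(32715 + 10319 \left(-29397\right)\right) \left(-82817\right) = \left(32715 - 303347643\right) \left(-82817\right) = \left(-303314928\right) \left(-82817\right) = 25119632392176$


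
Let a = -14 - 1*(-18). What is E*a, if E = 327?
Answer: 1308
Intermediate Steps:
a = 4 (a = -14 + 18 = 4)
E*a = 327*4 = 1308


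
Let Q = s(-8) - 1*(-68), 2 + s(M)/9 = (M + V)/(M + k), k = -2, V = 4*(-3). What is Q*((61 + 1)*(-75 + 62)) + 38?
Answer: -54770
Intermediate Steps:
V = -12
s(M) = -18 + 9*(-12 + M)/(-2 + M) (s(M) = -18 + 9*((M - 12)/(M - 2)) = -18 + 9*((-12 + M)/(-2 + M)) = -18 + 9*(-12 + M)/(-2 + M))
Q = 68 (Q = 9*(-8 - 1*(-8))/(-2 - 8) - 1*(-68) = 9*(-8 + 8)/(-10) + 68 = 9*(-⅒)*0 + 68 = 0 + 68 = 68)
Q*((61 + 1)*(-75 + 62)) + 38 = 68*((61 + 1)*(-75 + 62)) + 38 = 68*(62*(-13)) + 38 = 68*(-806) + 38 = -54808 + 38 = -54770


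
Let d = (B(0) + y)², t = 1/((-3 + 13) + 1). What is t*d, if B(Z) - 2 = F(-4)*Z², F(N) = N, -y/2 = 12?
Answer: 44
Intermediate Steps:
y = -24 (y = -2*12 = -24)
B(Z) = 2 - 4*Z²
t = 1/11 (t = 1/(10 + 1) = 1/11 ≈ 0.090909)
d = 484 (d = ((2 - 4*0²) - 24)² = ((2 - 4*0) - 24)² = ((2 + 0) - 24)² = (2 - 24)² = (-22)² = 484)
t*d = (1/11)*484 = 44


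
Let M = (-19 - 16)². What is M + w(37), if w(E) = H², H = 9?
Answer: 1306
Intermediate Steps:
w(E) = 81 (w(E) = 9² = 81)
M = 1225 (M = (-35)² = 1225)
M + w(37) = 1225 + 81 = 1306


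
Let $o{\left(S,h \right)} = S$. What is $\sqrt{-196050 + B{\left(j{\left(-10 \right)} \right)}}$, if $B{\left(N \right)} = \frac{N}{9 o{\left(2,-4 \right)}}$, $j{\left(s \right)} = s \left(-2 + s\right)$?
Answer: $\frac{i \sqrt{1764390}}{3} \approx 442.77 i$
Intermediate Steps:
$B{\left(N \right)} = \frac{N}{18}$ ($B{\left(N \right)} = \frac{N}{9 \cdot 2} = \frac{N}{18}$)
$\sqrt{-196050 + B{\left(j{\left(-10 \right)} \right)}} = \sqrt{-196050 + \frac{\left(-10\right) \left(-2 - 10\right)}{18}} = \sqrt{-196050 + \frac{\left(-10\right) \left(-12\right)}{18}} = \sqrt{-196050 + \frac{1}{18} \cdot 120} = \sqrt{-196050 + \frac{20}{3}} = \sqrt{- \frac{588130}{3}} = \frac{i \sqrt{1764390}}{3}$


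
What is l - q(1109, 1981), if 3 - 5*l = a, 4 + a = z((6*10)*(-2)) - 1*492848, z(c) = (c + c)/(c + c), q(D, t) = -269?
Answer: 494199/5 ≈ 98840.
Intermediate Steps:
z(c) = 1 (z(c) = (2*c)/((2*c)) = (2*c)*(1/(2*c)) = 1)
a = -492851 (a = -4 + (1 - 1*492848) = -4 + (1 - 492848) = -4 - 492847 = -492851)
l = 492854/5 (l = ⅗ - ⅕*(-492851) = ⅗ + 492851/5 = 492854/5 ≈ 98571.)
l - q(1109, 1981) = 492854/5 - 1*(-269) = 492854/5 + 269 = 494199/5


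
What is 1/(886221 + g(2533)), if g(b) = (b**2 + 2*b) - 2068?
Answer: 1/7305308 ≈ 1.3689e-7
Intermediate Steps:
g(b) = -2068 + b**2 + 2*b
1/(886221 + g(2533)) = 1/(886221 + (-2068 + 2533**2 + 2*2533)) = 1/(886221 + (-2068 + 6416089 + 5066)) = 1/(886221 + 6419087) = 1/7305308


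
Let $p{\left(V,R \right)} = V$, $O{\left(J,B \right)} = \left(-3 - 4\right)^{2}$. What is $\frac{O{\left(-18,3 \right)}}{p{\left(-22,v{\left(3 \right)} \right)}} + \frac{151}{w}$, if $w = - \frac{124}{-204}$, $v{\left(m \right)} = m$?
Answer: $\frac{167903}{682} \approx 246.19$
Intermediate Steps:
$O{\left(J,B \right)} = 49$ ($O{\left(J,B \right)} = \left(-7\right)^{2} = 49$)
$w = \frac{31}{51}$ ($w = \left(-124\right) \left(- \frac{1}{204}\right) = \frac{31}{51} \approx 0.60784$)
$\frac{O{\left(-18,3 \right)}}{p{\left(-22,v{\left(3 \right)} \right)}} + \frac{151}{w} = \frac{49}{-22} + \frac{151}{\frac{31}{51}} = 49 \left(- \frac{1}{22}\right) + 151 \cdot \frac{51}{31} = - \frac{49}{22} + \frac{7701}{31} = \frac{167903}{682}$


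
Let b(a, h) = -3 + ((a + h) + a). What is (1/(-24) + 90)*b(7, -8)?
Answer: 2159/8 ≈ 269.88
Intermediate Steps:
b(a, h) = -3 + h + 2*a (b(a, h) = -3 + (h + 2*a) = -3 + h + 2*a)
(1/(-24) + 90)*b(7, -8) = (1/(-24) + 90)*(-3 - 8 + 2*7) = (-1/24 + 90)*(-3 - 8 + 14) = (2159/24)*3 = 2159/8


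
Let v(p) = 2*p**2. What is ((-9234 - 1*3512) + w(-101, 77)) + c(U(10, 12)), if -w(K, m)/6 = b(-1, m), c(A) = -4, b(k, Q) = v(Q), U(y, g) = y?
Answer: -83898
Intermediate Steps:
b(k, Q) = 2*Q**2
w(K, m) = -12*m**2
((-9234 - 1*3512) + w(-101, 77)) + c(U(10, 12)) = ((-9234 - 1*3512) - 12*77**2) - 4 = ((-9234 - 3512) - 12*5929) - 4 = (-12746 - 71148) - 4 = -83894 - 4 = -83898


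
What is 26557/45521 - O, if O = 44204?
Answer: -2012183727/45521 ≈ -44203.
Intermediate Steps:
26557/45521 - O = 26557/45521 - 1*44204 = 26557*(1/45521) - 44204 = 26557/45521 - 44204 = -2012183727/45521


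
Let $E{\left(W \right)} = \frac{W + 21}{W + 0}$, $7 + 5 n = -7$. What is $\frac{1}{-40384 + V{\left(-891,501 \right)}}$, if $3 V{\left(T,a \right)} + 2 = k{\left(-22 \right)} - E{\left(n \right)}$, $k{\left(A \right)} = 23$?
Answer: $- \frac{6}{242249} \approx -2.4768 \cdot 10^{-5}$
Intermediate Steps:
$n = - \frac{14}{5}$ ($n = - \frac{7}{5} + \frac{1}{5} \left(-7\right) = - \frac{7}{5} - \frac{7}{5} = - \frac{14}{5} \approx -2.8$)
$E{\left(W \right)} = \frac{21 + W}{W}$
$V{\left(T,a \right)} = \frac{55}{6}$ ($V{\left(T,a \right)} = - \frac{2}{3} + \frac{23 - \frac{21 - \frac{14}{5}}{- \frac{14}{5}}}{3} = - \frac{2}{3} + \frac{23 - \left(- \frac{5}{14}\right) \frac{91}{5}}{3} = - \frac{2}{3} + \frac{23 - - \frac{13}{2}}{3} = - \frac{2}{3} + \frac{23 + \frac{13}{2}}{3} = - \frac{2}{3} + \frac{1}{3} \cdot \frac{59}{2} = - \frac{2}{3} + \frac{59}{6} = \frac{55}{6}$)
$\frac{1}{-40384 + V{\left(-891,501 \right)}} = \frac{1}{-40384 + \frac{55}{6}} = \frac{1}{- \frac{242249}{6}} = - \frac{6}{242249}$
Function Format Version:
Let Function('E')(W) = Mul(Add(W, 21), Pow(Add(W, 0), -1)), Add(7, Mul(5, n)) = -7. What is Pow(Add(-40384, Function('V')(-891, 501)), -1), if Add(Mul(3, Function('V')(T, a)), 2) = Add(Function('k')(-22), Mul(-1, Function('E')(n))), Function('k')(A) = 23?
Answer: Rational(-6, 242249) ≈ -2.4768e-5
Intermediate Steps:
n = Rational(-14, 5) (n = Add(Rational(-7, 5), Mul(Rational(1, 5), -7)) = Add(Rational(-7, 5), Rational(-7, 5)) = Rational(-14, 5) ≈ -2.8000)
Function('E')(W) = Mul(Pow(W, -1), Add(21, W)) (Function('E')(W) = Mul(Add(21, W), Pow(W, -1)) = Mul(Pow(W, -1), Add(21, W)))
Function('V')(T, a) = Rational(55, 6) (Function('V')(T, a) = Add(Rational(-2, 3), Mul(Rational(1, 3), Add(23, Mul(-1, Mul(Pow(Rational(-14, 5), -1), Add(21, Rational(-14, 5))))))) = Add(Rational(-2, 3), Mul(Rational(1, 3), Add(23, Mul(-1, Mul(Rational(-5, 14), Rational(91, 5)))))) = Add(Rational(-2, 3), Mul(Rational(1, 3), Add(23, Mul(-1, Rational(-13, 2))))) = Add(Rational(-2, 3), Mul(Rational(1, 3), Add(23, Rational(13, 2)))) = Add(Rational(-2, 3), Mul(Rational(1, 3), Rational(59, 2))) = Add(Rational(-2, 3), Rational(59, 6)) = Rational(55, 6))
Pow(Add(-40384, Function('V')(-891, 501)), -1) = Pow(Add(-40384, Rational(55, 6)), -1) = Pow(Rational(-242249, 6), -1) = Rational(-6, 242249)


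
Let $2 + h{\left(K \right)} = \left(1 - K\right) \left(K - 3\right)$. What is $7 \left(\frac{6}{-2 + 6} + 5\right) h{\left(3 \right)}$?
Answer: $-91$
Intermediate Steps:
$h{\left(K \right)} = -2 + \left(1 - K\right) \left(-3 + K\right)$ ($h{\left(K \right)} = -2 + \left(1 - K\right) \left(K - 3\right) = -2 + \left(1 - K\right) \left(-3 + K\right)$)
$7 \left(\frac{6}{-2 + 6} + 5\right) h{\left(3 \right)} = 7 \left(\frac{6}{-2 + 6} + 5\right) \left(-5 - 3^{2} + 4 \cdot 3\right) = 7 \left(\frac{6}{4} + 5\right) \left(-5 - 9 + 12\right) = 7 \left(6 \cdot \frac{1}{4} + 5\right) \left(-5 - 9 + 12\right) = 7 \left(\frac{3}{2} + 5\right) \left(-2\right) = 7 \cdot \frac{13}{2} \left(-2\right) = \frac{91}{2} \left(-2\right) = -91$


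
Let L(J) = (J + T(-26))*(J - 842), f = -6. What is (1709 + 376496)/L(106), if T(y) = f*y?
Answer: -378205/192832 ≈ -1.9613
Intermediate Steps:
T(y) = -6*y
L(J) = (-842 + J)*(156 + J) (L(J) = (J - 6*(-26))*(J - 842) = (J + 156)*(-842 + J) = (156 + J)*(-842 + J) = (-842 + J)*(156 + J))
(1709 + 376496)/L(106) = (1709 + 376496)/(-131352 + 106² - 686*106) = 378205/(-131352 + 11236 - 72716) = 378205/(-192832) = 378205*(-1/192832) = -378205/192832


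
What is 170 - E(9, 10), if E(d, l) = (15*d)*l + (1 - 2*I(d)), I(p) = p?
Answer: -1163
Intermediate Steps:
E(d, l) = 1 - 2*d + 15*d*l (E(d, l) = (15*d)*l + (1 - 2*d) = 15*d*l + (1 - 2*d) = 1 - 2*d + 15*d*l)
170 - E(9, 10) = 170 - (1 - 2*9 + 15*9*10) = 170 - (1 - 18 + 1350) = 170 - 1*1333 = 170 - 1333 = -1163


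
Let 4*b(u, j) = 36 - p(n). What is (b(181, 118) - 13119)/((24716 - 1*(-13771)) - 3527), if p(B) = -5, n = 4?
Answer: -10487/27968 ≈ -0.37496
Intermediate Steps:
b(u, j) = 41/4 (b(u, j) = (36 - 1*(-5))/4 = (36 + 5)/4 = (¼)*41 = 41/4)
(b(181, 118) - 13119)/((24716 - 1*(-13771)) - 3527) = (41/4 - 13119)/((24716 - 1*(-13771)) - 3527) = -52435/(4*((24716 + 13771) - 3527)) = -52435/(4*(38487 - 3527)) = -52435/4/34960 = -52435/4*1/34960 = -10487/27968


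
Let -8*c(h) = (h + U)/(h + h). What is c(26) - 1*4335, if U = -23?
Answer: -1803363/416 ≈ -4335.0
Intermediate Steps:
c(h) = -(-23 + h)/(16*h) (c(h) = -(h - 23)/(8*(h + h)) = -(-23 + h)/(8*(2*h)) = -(-23 + h)*1/(2*h)/8 = -(-23 + h)/(16*h))
c(26) - 1*4335 = (1/16)*(23 - 1*26)/26 - 1*4335 = (1/16)*(1/26)*(23 - 26) - 4335 = (1/16)*(1/26)*(-3) - 4335 = -3/416 - 4335 = -1803363/416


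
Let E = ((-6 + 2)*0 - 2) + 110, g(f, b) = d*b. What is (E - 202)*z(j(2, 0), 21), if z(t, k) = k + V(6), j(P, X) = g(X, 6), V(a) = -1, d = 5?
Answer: -1880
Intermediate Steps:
g(f, b) = 5*b
j(P, X) = 30 (j(P, X) = 5*6 = 30)
z(t, k) = -1 + k (z(t, k) = k - 1 = -1 + k)
E = 108 (E = (-4*0 - 2) + 110 = (0 - 2) + 110 = -2 + 110 = 108)
(E - 202)*z(j(2, 0), 21) = (108 - 202)*(-1 + 21) = -94*20 = -1880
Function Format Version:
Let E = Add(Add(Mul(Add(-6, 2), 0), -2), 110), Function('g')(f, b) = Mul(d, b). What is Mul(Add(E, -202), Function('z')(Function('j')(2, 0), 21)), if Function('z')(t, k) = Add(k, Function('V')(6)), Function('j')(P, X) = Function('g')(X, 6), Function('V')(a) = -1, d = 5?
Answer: -1880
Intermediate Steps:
Function('g')(f, b) = Mul(5, b)
Function('j')(P, X) = 30 (Function('j')(P, X) = Mul(5, 6) = 30)
Function('z')(t, k) = Add(-1, k) (Function('z')(t, k) = Add(k, -1) = Add(-1, k))
E = 108 (E = Add(Add(Mul(-4, 0), -2), 110) = Add(Add(0, -2), 110) = Add(-2, 110) = 108)
Mul(Add(E, -202), Function('z')(Function('j')(2, 0), 21)) = Mul(Add(108, -202), Add(-1, 21)) = Mul(-94, 20) = -1880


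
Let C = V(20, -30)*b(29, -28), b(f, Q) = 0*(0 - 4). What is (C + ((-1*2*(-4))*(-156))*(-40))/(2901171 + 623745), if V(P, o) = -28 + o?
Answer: 4160/293743 ≈ 0.014162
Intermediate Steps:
b(f, Q) = 0 (b(f, Q) = 0*(-4) = 0)
C = 0 (C = (-28 - 30)*0 = -58*0 = 0)
(C + ((-1*2*(-4))*(-156))*(-40))/(2901171 + 623745) = (0 + ((-1*2*(-4))*(-156))*(-40))/(2901171 + 623745) = (0 + (-2*(-4)*(-156))*(-40))/3524916 = (0 + (8*(-156))*(-40))*(1/3524916) = (0 - 1248*(-40))*(1/3524916) = (0 + 49920)*(1/3524916) = 49920*(1/3524916) = 4160/293743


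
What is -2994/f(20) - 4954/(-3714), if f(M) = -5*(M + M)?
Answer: 3027629/185700 ≈ 16.304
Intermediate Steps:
f(M) = -10*M
-2994/f(20) - 4954/(-3714) = -2994/((-10*20)) - 4954/(-3714) = -2994/(-200) - 4954*(-1/3714) = -2994*(-1/200) + 2477/1857 = 1497/100 + 2477/1857 = 3027629/185700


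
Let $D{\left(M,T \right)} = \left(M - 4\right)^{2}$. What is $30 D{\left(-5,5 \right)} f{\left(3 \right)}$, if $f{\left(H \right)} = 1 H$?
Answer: $7290$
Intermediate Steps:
$f{\left(H \right)} = H$
$D{\left(M,T \right)} = \left(-4 + M\right)^{2}$
$30 D{\left(-5,5 \right)} f{\left(3 \right)} = 30 \left(-4 - 5\right)^{2} \cdot 3 = 30 \left(-9\right)^{2} \cdot 3 = 30 \cdot 81 \cdot 3 = 2430 \cdot 3 = 7290$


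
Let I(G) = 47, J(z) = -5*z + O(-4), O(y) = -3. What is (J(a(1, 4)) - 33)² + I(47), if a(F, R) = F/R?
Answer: 22953/16 ≈ 1434.6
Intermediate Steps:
J(z) = -3 - 5*z (J(z) = -5*z - 3 = -3 - 5*z)
(J(a(1, 4)) - 33)² + I(47) = ((-3 - 5/4) - 33)² + 47 = (-17/4 - 33)² + 47 = (-149/4)² + 47 = 22201/16 + 47 = 22953/16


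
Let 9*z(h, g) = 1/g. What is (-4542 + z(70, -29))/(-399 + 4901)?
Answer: -1185463/1175022 ≈ -1.0089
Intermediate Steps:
z(h, g) = 1/(9*g)
(-4542 + z(70, -29))/(-399 + 4901) = (-4542 + (⅑)/(-29))/(-399 + 4901) = (-4542 + (⅑)*(-1/29))/4502 = (-4542 - 1/261)*(1/4502) = -1185463/261*1/4502 = -1185463/1175022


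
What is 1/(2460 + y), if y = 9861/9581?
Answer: 9581/23579121 ≈ 0.00040633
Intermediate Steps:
y = 9861/9581 (y = 9861*(1/9581) = 9861/9581 ≈ 1.0292)
1/(2460 + y) = 1/(2460 + 9861/9581) = 1/(23579121/9581) = 9581/23579121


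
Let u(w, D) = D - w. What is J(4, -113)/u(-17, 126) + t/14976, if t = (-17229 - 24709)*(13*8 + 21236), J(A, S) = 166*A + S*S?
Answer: -1228631413/20592 ≈ -59666.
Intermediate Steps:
J(A, S) = S**2 + 166*A (J(A, S) = 166*A + S**2 = S**2 + 166*A)
t = -894956920 (t = -41938*(104 + 21236) = -41938*21340 = -894956920)
J(4, -113)/u(-17, 126) + t/14976 = ((-113)**2 + 166*4)/(126 - 1*(-17)) - 894956920/14976 = (12769 + 664)/(126 + 17) - 894956920*1/14976 = 13433/143 - 8605355/144 = -1228631413/20592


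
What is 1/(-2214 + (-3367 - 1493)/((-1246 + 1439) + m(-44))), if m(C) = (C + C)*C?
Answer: -271/600318 ≈ -0.00045143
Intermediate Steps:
m(C) = 2*C**2 (m(C) = (2*C)*C = 2*C**2)
1/(-2214 + (-3367 - 1493)/((-1246 + 1439) + m(-44))) = 1/(-2214 + (-3367 - 1493)/((-1246 + 1439) + 2*(-44)**2)) = 1/(-2214 - 4860/(193 + 2*1936)) = 1/(-2214 - 4860/(193 + 3872)) = 1/(-2214 - 4860/4065) = 1/(-2214 - 4860*1/4065) = 1/(-2214 - 324/271) = 1/(-600318/271) = -271/600318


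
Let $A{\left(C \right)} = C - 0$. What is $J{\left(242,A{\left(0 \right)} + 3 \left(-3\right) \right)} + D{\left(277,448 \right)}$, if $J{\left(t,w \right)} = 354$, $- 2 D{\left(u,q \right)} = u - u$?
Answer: $354$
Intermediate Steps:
$A{\left(C \right)} = C$ ($A{\left(C \right)} = C + 0 = C$)
$D{\left(u,q \right)} = 0$ ($D{\left(u,q \right)} = - \frac{u - u}{2} = \left(- \frac{1}{2}\right) 0 = 0$)
$J{\left(242,A{\left(0 \right)} + 3 \left(-3\right) \right)} + D{\left(277,448 \right)} = 354 + 0 = 354$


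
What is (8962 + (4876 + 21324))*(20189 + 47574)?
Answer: 2382682606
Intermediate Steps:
(8962 + (4876 + 21324))*(20189 + 47574) = (8962 + 26200)*67763 = 35162*67763 = 2382682606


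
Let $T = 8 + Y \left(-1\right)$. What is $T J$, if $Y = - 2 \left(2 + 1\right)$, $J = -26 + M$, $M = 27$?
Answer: $14$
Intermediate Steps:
$J = 1$ ($J = -26 + 27 = 1$)
$Y = -6$ ($Y = \left(-2\right) 3 = -6$)
$T = 14$ ($T = 8 - -6 = 8 + 6 = 14$)
$T J = 14 \cdot 1 = 14$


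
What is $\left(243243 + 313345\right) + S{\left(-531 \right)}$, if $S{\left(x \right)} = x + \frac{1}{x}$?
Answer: $\frac{295266266}{531} \approx 5.5606 \cdot 10^{5}$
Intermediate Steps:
$\left(243243 + 313345\right) + S{\left(-531 \right)} = \left(243243 + 313345\right) - \left(531 - \frac{1}{-531}\right) = 556588 - \frac{281962}{531} = \frac{295266266}{531}$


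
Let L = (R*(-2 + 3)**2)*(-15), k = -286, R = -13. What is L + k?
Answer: -91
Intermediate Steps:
L = 195 (L = -13*(-2 + 3)**2*(-15) = -13*1**2*(-15) = -13*1*(-15) = -13*(-15) = 195)
L + k = 195 - 286 = -91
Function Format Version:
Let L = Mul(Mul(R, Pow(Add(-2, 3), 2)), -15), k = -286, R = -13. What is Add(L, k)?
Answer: -91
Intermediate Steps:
L = 195 (L = Mul(Mul(-13, Pow(Add(-2, 3), 2)), -15) = Mul(Mul(-13, Pow(1, 2)), -15) = Mul(Mul(-13, 1), -15) = Mul(-13, -15) = 195)
Add(L, k) = Add(195, -286) = -91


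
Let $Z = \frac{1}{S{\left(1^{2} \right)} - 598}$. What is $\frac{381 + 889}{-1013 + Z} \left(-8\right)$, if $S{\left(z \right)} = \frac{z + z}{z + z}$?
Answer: $\frac{3032760}{302381} \approx 10.03$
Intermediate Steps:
$S{\left(z \right)} = 1$ ($S{\left(z \right)} = \frac{2 z}{2 z} = 2 z \frac{1}{2 z} = 1$)
$Z = - \frac{1}{597}$ ($Z = \frac{1}{1 - 598} = \frac{1}{-597} = - \frac{1}{597} \approx -0.001675$)
$\frac{381 + 889}{-1013 + Z} \left(-8\right) = \frac{381 + 889}{-1013 - \frac{1}{597}} \left(-8\right) = \frac{1270}{- \frac{604762}{597}} \left(-8\right) = 1270 \left(- \frac{597}{604762}\right) \left(-8\right) = \left(- \frac{379095}{302381}\right) \left(-8\right) = \frac{3032760}{302381}$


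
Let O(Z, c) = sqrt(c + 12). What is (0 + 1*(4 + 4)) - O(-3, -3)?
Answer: 5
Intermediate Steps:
O(Z, c) = sqrt(12 + c)
(0 + 1*(4 + 4)) - O(-3, -3) = (0 + 1*(4 + 4)) - sqrt(12 - 3) = (0 + 1*8) - sqrt(9) = (0 + 8) - 1*3 = 8 - 3 = 5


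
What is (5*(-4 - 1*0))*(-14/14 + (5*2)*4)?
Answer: -780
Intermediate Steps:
(5*(-4 - 1*0))*(-14/14 + (5*2)*4) = (5*(-4 + 0))*(-14*1/14 + 10*4) = (5*(-4))*(-1 + 40) = -20*39 = -780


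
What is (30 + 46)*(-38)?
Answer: -2888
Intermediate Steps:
(30 + 46)*(-38) = 76*(-38) = -2888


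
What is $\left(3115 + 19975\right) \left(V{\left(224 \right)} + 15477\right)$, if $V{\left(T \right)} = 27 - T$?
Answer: $352815200$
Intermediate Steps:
$\left(3115 + 19975\right) \left(V{\left(224 \right)} + 15477\right) = \left(3115 + 19975\right) \left(\left(27 - 224\right) + 15477\right) = 23090 \left(\left(27 - 224\right) + 15477\right) = 23090 \left(-197 + 15477\right) = 23090 \cdot 15280 = 352815200$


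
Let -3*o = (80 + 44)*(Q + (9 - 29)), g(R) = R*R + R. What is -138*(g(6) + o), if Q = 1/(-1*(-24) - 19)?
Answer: -593676/5 ≈ -1.1874e+5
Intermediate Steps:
g(R) = R + R**2 (g(R) = R**2 + R = R + R**2)
Q = 1/5 (Q = 1/(24 - 19) = 1/5 ≈ 0.20000)
o = 4092/5 (o = -(80 + 44)*(1/5 + (9 - 29))/3 = -124*(1/5 - 20)/3 = -124*(-99)/(3*5) = -1/3*(-12276/5) = 4092/5 ≈ 818.40)
-138*(g(6) + o) = -138*(6*(1 + 6) + 4092/5) = -138*(6*7 + 4092/5) = -138*(42 + 4092/5) = -138*4302/5 = -593676/5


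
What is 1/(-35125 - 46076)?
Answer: -1/81201 ≈ -1.2315e-5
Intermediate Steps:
1/(-35125 - 46076) = 1/(-81201) = -1/81201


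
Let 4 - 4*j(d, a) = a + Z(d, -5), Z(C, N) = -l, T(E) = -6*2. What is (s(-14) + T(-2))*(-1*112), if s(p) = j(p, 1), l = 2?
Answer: 1204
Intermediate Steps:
T(E) = -12
Z(C, N) = -2 (Z(C, N) = -1*2 = -2)
j(d, a) = 3/2 - a/4 (j(d, a) = 1 - (a - 2)/4 = 1 - (-2 + a)/4 = 1 + (1/2 - a/4) = 3/2 - a/4)
s(p) = 5/4 (s(p) = 3/2 - 1/4*1 = 3/2 - 1/4 = 5/4)
(s(-14) + T(-2))*(-1*112) = (5/4 - 12)*(-1*112) = -43/4*(-112) = 1204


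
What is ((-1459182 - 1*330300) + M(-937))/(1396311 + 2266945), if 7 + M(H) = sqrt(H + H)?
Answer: -1789489/3663256 + I*sqrt(1874)/3663256 ≈ -0.4885 + 1.1817e-5*I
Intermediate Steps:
M(H) = -7 + sqrt(2)*sqrt(H) (M(H) = -7 + sqrt(H + H) = -7 + sqrt(2*H) = -7 + sqrt(2)*sqrt(H))
((-1459182 - 1*330300) + M(-937))/(1396311 + 2266945) = ((-1459182 - 1*330300) + (-7 + sqrt(2)*sqrt(-937)))/(1396311 + 2266945) = ((-1459182 - 330300) + (-7 + sqrt(2)*(I*sqrt(937))))/3663256 = (-1789482 + (-7 + I*sqrt(1874)))*(1/3663256) = (-1789489 + I*sqrt(1874))*(1/3663256) = -1789489/3663256 + I*sqrt(1874)/3663256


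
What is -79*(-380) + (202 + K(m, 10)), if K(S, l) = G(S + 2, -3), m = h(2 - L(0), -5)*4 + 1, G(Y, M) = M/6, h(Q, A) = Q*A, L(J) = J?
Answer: 60443/2 ≈ 30222.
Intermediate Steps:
h(Q, A) = A*Q
G(Y, M) = M/6 (G(Y, M) = M*(⅙) = M/6)
m = -39 (m = -5*(2 - 1*0)*4 + 1 = -5*(2 + 0)*4 + 1 = -5*2*4 + 1 = -10*4 + 1 = -40 + 1 = -39)
K(S, l) = -½ (K(S, l) = (⅙)*(-3) = -½)
-79*(-380) + (202 + K(m, 10)) = -79*(-380) + (202 - ½) = 30020 + 403/2 = 60443/2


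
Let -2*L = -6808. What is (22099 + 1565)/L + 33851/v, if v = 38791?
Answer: 258294757/33011141 ≈ 7.8245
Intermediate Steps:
L = 3404 (L = -½*(-6808) = 3404)
(22099 + 1565)/L + 33851/v = (22099 + 1565)/3404 + 33851/38791 = 23664*(1/3404) + 33851*(1/38791) = 5916/851 + 33851/38791 = 258294757/33011141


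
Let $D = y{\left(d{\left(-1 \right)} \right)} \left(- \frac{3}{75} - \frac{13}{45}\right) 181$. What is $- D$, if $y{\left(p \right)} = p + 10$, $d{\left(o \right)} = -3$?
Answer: $\frac{93758}{225} \approx 416.7$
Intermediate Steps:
$y{\left(p \right)} = 10 + p$
$D = - \frac{93758}{225}$ ($D = \left(10 - 3\right) \left(- \frac{3}{75} - \frac{13}{45}\right) 181 = 7 \left(\left(-3\right) \frac{1}{75} - \frac{13}{45}\right) 181 = 7 \left(- \frac{1}{25} - \frac{13}{45}\right) 181 = 7 \left(- \frac{74}{225}\right) 181 = \left(- \frac{518}{225}\right) 181 = - \frac{93758}{225} \approx -416.7$)
$- D = \left(-1\right) \left(- \frac{93758}{225}\right) = \frac{93758}{225}$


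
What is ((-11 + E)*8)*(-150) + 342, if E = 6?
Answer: 6342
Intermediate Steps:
((-11 + E)*8)*(-150) + 342 = ((-11 + 6)*8)*(-150) + 342 = -5*8*(-150) + 342 = -40*(-150) + 342 = 6000 + 342 = 6342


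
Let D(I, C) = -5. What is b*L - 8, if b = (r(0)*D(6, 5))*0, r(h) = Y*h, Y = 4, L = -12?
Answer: -8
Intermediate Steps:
r(h) = 4*h
b = 0 (b = ((4*0)*(-5))*0 = (0*(-5))*0 = 0*0 = 0)
b*L - 8 = 0*(-12) - 8 = 0 - 8 = -8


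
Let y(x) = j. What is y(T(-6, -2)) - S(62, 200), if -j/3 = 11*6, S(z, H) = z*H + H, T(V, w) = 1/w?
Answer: -12798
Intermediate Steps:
S(z, H) = H + H*z (S(z, H) = H*z + H = H + H*z)
j = -198 (j = -33*6 = -3*66 = -198)
y(x) = -198
y(T(-6, -2)) - S(62, 200) = -198 - 200*(1 + 62) = -198 - 200*63 = -198 - 1*12600 = -198 - 12600 = -12798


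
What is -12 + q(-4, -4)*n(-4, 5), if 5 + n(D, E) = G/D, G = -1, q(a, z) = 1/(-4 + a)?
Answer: -365/32 ≈ -11.406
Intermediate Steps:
n(D, E) = -5 - 1/D
-12 + q(-4, -4)*n(-4, 5) = -12 + (-5 - 1/(-4))/(-4 - 4) = -12 + (-5 - 1*(-¼))/(-8) = -12 - (-5 + ¼)/8 = -12 - ⅛*(-19/4) = -12 + 19/32 = -365/32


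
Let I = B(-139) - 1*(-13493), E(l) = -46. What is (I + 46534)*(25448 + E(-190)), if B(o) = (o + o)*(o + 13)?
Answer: 2414587110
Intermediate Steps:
B(o) = 2*o*(13 + o) (B(o) = (2*o)*(13 + o) = 2*o*(13 + o))
I = 48521 (I = 2*(-139)*(13 - 139) - 1*(-13493) = 2*(-139)*(-126) + 13493 = 35028 + 13493 = 48521)
(I + 46534)*(25448 + E(-190)) = (48521 + 46534)*(25448 - 46) = 95055*25402 = 2414587110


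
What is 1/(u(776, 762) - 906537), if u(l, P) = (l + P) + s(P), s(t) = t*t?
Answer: -1/324355 ≈ -3.0830e-6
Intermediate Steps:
s(t) = t²
u(l, P) = P + l + P² (u(l, P) = (l + P) + P² = (P + l) + P² = P + l + P²)
1/(u(776, 762) - 906537) = 1/((762 + 776 + 762²) - 906537) = 1/((762 + 776 + 580644) - 906537) = 1/(582182 - 906537) = 1/(-324355) = -1/324355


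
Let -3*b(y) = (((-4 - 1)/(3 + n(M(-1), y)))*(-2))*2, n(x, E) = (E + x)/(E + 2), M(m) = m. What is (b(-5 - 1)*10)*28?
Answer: -22400/57 ≈ -392.98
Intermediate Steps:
n(x, E) = (E + x)/(2 + E)
b(y) = -20/(3*(3 + (-1 + y)/(2 + y))) (b(y) = -((-4 - 1)/(3 + (y - 1)/(2 + y)))*(-2)*2/3 = --5/(3 + (-1 + y)/(2 + y))*(-2)*2/3 = -10/(3 + (-1 + y)/(2 + y))*2/3 = -20/(3*(3 + (-1 + y)/(2 + y))))
(b(-5 - 1)*10)*28 = ((20*(-2 - (-5 - 1))/(3*(5 + 4*(-5 - 1))))*10)*28 = ((20*(-2 - 1*(-6))/(3*(5 + 4*(-6))))*10)*28 = ((20*(-2 + 6)/(3*(5 - 24)))*10)*28 = (((20/3)*4/(-19))*10)*28 = (((20/3)*(-1/19)*4)*10)*28 = -80/57*10*28 = -800/57*28 = -22400/57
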